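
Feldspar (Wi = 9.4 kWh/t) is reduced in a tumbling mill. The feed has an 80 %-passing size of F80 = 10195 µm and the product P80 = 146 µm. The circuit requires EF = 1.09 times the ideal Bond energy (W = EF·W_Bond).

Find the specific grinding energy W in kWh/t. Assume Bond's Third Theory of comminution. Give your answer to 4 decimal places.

W = 10 Wi (P80^-0.5 − F80^-0.5)
1/√146 = 0.082761;  1/√10195 = 0.009904
W = 10·9.4·(0.082761 − 0.009904) = 6.8485 kWh/t
With EF = 1.09: W = 6.8485·1.09 = 7.4649 kWh/t

W = 7.4649 kWh/t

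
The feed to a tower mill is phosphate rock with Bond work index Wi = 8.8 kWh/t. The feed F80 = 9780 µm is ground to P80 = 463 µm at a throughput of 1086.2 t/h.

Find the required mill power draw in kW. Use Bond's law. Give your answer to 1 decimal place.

W = 10 Wi (1/√P80 − 1/√F80)  [Bond]
W = 10·8.8·(1/√463 − 1/√9780) = 10·8.8·(0.036362) = 3.1999 kWh/t
P_mill = W·ṁ = 3.1999·1086.2 = 3475.7 kW

P = 3475.7 kW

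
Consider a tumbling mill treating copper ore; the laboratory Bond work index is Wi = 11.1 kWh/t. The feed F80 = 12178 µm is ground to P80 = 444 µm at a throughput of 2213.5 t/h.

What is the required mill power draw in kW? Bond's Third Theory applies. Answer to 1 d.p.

Bond: W = 10·Wi·(1/√P80 − 1/√F80)
W = 10·11.1·(1/√444 − 1/√12178) = 10·11.1·(0.038396) = 4.2620 kWh/t
Power = W × throughput = 4.2620 kWh/t × 2213.5 t/h = 9433.9 kW

P = 9433.9 kW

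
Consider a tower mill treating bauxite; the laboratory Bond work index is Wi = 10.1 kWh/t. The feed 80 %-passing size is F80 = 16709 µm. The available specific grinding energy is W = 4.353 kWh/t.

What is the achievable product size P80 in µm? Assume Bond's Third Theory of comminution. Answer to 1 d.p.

P80 = 387.0 µm

W = 10 Wi (P80^-0.5 − F80^-0.5)
P80^(−½) = W/(10 Wi) + F80^(−½)
  = 4.3530/(10·10.1) + 1/√16709 = 0.043099 + 0.007736 = 0.050835
P80 = (1/0.050835)² = 19.6714² = 386.96 µm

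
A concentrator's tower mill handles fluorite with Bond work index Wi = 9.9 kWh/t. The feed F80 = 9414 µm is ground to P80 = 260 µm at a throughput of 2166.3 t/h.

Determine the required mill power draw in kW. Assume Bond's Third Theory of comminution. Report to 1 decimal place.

P = 11090.1 kW

W_Bond = 10·Wi·(1/√P₈₀ − 1/√F₈₀)
W = 10·9.9·(1/√260 − 1/√9414) = 10·9.9·(0.051711) = 5.1194 kWh/t
Mill draw = 5.1194 × 2166.3 = 11090.1 kW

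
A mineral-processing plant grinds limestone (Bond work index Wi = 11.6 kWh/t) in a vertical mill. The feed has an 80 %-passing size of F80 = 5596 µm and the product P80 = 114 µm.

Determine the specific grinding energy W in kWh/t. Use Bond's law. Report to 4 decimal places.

W = 9.3137 kWh/t

W_Bond = 10·Wi·(1/√P₈₀ − 1/√F₈₀)
1/√114 = 0.093659;  1/√5596 = 0.013368
W = 10·11.6·(0.093659 − 0.013368) = 9.3137 kWh/t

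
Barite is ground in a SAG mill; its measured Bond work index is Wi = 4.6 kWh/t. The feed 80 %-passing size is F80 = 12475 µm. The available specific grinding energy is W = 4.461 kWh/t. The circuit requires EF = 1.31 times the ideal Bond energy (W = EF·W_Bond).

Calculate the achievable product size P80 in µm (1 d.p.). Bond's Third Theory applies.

W = 10 Wi (P80^-0.5 − F80^-0.5)
W_Bond = W / EF = 4.461 / 1.31 = 3.4053 kWh/t
1/√P80 = 1/√F80 + W_Bond/(10·Wi)
  = 3.4053/(10·4.6) + 1/√12475 = 0.074029 + 0.008953 = 0.082982
P80 = (1/0.082982)² = 12.0507² = 145.22 µm

P80 = 145.2 µm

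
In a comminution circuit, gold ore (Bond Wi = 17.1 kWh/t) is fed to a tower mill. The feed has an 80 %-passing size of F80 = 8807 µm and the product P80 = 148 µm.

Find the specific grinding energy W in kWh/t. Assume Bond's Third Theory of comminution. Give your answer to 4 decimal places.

W = 10·Wi·(P80^(-½) − F80^(-½))
1/√148 = 0.082199;  1/√8807 = 0.010656
W = 10·17.1·(0.082199 − 0.010656) = 12.2340 kWh/t

W = 12.2340 kWh/t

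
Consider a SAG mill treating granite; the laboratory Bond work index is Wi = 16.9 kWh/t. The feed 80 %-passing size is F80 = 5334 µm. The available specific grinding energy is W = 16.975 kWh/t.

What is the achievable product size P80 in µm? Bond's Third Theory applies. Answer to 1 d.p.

P80 = 76.8 µm

W_Bond = 10·Wi·(1/√P₈₀ − 1/√F₈₀)
1/√P80 = 1/√F80 + W/(10·Wi)
  = 16.9750/(10·16.9) + 1/√5334 = 0.100444 + 0.013692 = 0.114136
P80 = (1/0.114136)² = 8.7615² = 76.76 µm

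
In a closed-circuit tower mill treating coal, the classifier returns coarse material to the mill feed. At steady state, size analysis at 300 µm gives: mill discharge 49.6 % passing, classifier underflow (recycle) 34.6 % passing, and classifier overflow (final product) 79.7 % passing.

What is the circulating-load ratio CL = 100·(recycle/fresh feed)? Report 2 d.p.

CL = 200.67 %

Mass balance on the −300 µm fraction:
r = (o − d)/(d − u)
r = (79.7 − 49.6)/(49.6 − 34.6) = 30.1/15.0 = 2.0067
CL = 100·r = 200.67 %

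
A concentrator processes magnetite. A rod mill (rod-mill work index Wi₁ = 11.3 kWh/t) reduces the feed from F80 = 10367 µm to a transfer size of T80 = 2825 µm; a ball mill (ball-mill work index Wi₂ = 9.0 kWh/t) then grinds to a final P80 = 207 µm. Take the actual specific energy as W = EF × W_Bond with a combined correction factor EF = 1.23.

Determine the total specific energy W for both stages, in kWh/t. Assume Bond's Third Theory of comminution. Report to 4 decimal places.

W = 10 Wi (1/√P80 − 1/√F80)  [Bond]
Stage 1 (10367→2825 µm, Wi₁=11.3): W₁ = 10·11.3·(0.018814 − 0.009821) = 1.0162 kWh/t
Stage 2 (2825→207 µm, Wi₂=9.0): W₂ = 10·9.0·(0.069505 − 0.018814) = 4.5621 kWh/t
W = W₁ + W₂ = 1.0162 + 4.5621 = 5.5783 kWh/t
With EF = 1.23: W = 5.5783·1.23 = 6.8614 kWh/t

W = 6.8614 kWh/t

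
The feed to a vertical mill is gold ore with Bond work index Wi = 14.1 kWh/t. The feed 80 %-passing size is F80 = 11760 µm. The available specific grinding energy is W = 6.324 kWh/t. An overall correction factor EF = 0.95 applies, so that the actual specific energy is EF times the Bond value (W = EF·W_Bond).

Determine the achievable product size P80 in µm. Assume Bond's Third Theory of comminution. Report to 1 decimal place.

W = 10 Wi / √P80 − 10 Wi / √F80
W_Bond = W / EF = 6.324 / 0.95 = 6.6568 kWh/t
1/√P80 = 1/√F80 + W_Bond/(10·Wi)
  = 6.6568/(10·14.1) + 1/√11760 = 0.047212 + 0.009221 = 0.056433
P80 = (1/0.056433)² = 17.7201² = 314.00 µm

P80 = 314.0 µm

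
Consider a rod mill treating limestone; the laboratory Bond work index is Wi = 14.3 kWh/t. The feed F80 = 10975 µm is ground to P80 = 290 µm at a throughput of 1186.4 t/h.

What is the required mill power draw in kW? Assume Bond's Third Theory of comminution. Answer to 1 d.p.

P = 8343.1 kW

W = 10 Wi (P80^-0.5 − F80^-0.5)
W = 10·14.3·(1/√290 − 1/√10975) = 10·14.3·(0.049177) = 7.0322 kWh/t
P_mill = W·ṁ = 7.0322·1186.4 = 8343.1 kW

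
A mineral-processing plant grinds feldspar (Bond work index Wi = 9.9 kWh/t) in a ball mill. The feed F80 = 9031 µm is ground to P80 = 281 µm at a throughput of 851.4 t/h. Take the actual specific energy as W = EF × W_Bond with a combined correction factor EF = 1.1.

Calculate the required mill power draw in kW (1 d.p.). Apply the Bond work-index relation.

W_Bond = 10·Wi·(1/√P₈₀ − 1/√F₈₀)
W = 10·9.9·(1/√281 − 1/√9031) = 10·9.9·(0.049132) = 4.8641 kWh/t
W_actual = 1.1 × 4.8641 = 5.3505 kWh/t
Power = W × throughput = 5.3505 kWh/t × 851.4 t/h = 4555.4 kW

P = 4555.4 kW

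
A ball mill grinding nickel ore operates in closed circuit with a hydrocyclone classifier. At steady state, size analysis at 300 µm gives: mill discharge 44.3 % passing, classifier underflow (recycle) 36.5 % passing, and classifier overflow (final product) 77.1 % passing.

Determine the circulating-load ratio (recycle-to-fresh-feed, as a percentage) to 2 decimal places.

Let r = R/F. Size balance at 300 µm:
r = (o − d)/(d − u)
r = (77.1 − 44.3)/(44.3 − 36.5) = 32.8/7.8 = 4.2051
CL = 100·r = 420.51 %

CL = 420.51 %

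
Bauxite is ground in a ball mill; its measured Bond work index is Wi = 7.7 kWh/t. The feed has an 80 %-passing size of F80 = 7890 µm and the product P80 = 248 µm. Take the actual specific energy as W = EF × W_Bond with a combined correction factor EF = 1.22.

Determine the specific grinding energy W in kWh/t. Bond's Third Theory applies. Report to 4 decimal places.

W = 4.9076 kWh/t

W = 10 Wi (1/√P80 − 1/√F80)  [Bond]
1/√248 = 0.063500;  1/√7890 = 0.011258
W = 10·7.7·(0.063500 − 0.011258) = 4.0226 kWh/t
Corrected W = EF·W_Bond = 1.22·4.0226 = 4.9076 kWh/t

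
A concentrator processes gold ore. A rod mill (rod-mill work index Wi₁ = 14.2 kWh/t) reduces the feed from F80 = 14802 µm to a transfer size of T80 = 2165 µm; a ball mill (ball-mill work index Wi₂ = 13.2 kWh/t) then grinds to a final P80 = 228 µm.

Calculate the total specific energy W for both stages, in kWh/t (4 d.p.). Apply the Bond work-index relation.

W = 10 Wi (P80^-0.5 − F80^-0.5)
Stage 1 (14802→2165 µm, Wi₁=14.2): W₁ = 10·14.2·(0.021492 − 0.008219) = 1.8847 kWh/t
Stage 2 (2165→228 µm, Wi₂=13.2): W₂ = 10·13.2·(0.066227 − 0.021492) = 5.9050 kWh/t
W = W₁ + W₂ = 1.8847 + 5.9050 = 7.7897 kWh/t

W = 7.7897 kWh/t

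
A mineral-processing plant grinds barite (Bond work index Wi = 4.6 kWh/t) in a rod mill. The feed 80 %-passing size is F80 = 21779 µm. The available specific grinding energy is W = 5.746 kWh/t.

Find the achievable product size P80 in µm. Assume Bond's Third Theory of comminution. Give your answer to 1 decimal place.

P80 = 57.7 µm

Bond:  W = 10 Wi (1/√P − 1/√F)
⇒ 1/√P80 = W/(10 Wi) + 1/√F80
  = 5.7460/(10·4.6) + 1/√21779 = 0.124913 + 0.006776 = 0.131689
P80 = (1/0.131689)² = 7.5936² = 57.66 µm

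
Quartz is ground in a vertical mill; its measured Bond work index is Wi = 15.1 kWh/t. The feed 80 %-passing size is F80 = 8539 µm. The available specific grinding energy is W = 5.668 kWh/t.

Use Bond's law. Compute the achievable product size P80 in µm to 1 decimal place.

P80 = 427.6 µm

Bond: W = 10·Wi·(1/√P80 − 1/√F80)
P80^(−½) = W/(10 Wi) + F80^(−½)
  = 5.6680/(10·15.1) + 1/√8539 = 0.037536 + 0.010822 = 0.048358
P80 = (1/0.048358)² = 20.6790² = 427.62 µm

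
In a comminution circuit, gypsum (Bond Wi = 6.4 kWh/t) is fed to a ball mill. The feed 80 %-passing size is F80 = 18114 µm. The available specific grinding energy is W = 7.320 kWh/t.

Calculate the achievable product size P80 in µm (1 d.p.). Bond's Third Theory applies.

Bond:  W = 10 Wi (1/√P − 1/√F)
P80^(−½) = W/(10 Wi) + F80^(−½)
  = 7.3200/(10·6.4) + 1/√18114 = 0.114375 + 0.007430 = 0.121805
P80 = (1/0.121805)² = 8.2098² = 67.40 µm

P80 = 67.4 µm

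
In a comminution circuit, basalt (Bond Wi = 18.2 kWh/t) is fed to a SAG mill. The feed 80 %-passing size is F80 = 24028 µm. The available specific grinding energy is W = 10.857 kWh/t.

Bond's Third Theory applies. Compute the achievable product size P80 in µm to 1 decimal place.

W = 10 Wi / √P80 − 10 Wi / √F80
1/√P80 = 1/√F80 + W/(10·Wi)
  = 10.8570/(10·18.2) + 1/√24028 = 0.059654 + 0.006451 = 0.066105
P80 = (1/0.066105)² = 15.1274² = 228.84 µm

P80 = 228.8 µm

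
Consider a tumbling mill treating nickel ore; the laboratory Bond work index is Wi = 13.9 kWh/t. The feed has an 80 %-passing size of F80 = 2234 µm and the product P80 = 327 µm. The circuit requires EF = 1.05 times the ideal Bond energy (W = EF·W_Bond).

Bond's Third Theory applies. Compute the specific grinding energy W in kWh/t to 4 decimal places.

W = 4.9832 kWh/t

Bond: W = 10·Wi·(1/√P80 − 1/√F80)
1/√327 = 0.055300;  1/√2234 = 0.021157
W = 10·13.9·(0.055300 − 0.021157) = 4.7459 kWh/t
W_actual = 1.05 × 4.7459 = 4.9832 kWh/t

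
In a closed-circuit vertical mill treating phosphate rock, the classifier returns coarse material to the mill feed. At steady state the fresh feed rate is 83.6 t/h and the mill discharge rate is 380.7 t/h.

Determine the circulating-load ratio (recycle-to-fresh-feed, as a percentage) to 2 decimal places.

CL = 355.38 %

Discharge = new feed + return, hence
R = M − F = 380.7 − 83.6 = 297.1 t/h
CL = 100·R/F = 100·297.1/83.6 = 355.38 %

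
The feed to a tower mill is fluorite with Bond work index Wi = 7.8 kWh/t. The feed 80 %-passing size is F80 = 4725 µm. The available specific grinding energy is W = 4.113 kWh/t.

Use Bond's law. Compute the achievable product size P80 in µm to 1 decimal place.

W = 10 Wi / √P80 − 10 Wi / √F80
P80^(−½) = W/(10 Wi) + F80^(−½)
  = 4.1130/(10·7.8) + 1/√4725 = 0.052731 + 0.014548 = 0.067279
P80 = (1/0.067279)² = 14.8636² = 220.93 µm

P80 = 220.9 µm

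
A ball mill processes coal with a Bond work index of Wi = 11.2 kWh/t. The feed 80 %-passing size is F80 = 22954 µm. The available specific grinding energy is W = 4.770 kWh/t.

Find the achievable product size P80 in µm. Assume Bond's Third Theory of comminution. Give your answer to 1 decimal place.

P80 = 413.3 µm

W = 10 Wi (1/√P80 − 1/√F80)  [Bond]
1/√P80 = 1/√F80 + W/(10·Wi)
  = 4.7700/(10·11.2) + 1/√22954 = 0.042589 + 0.006600 = 0.049190
P80 = (1/0.049190)² = 20.3295² = 413.29 µm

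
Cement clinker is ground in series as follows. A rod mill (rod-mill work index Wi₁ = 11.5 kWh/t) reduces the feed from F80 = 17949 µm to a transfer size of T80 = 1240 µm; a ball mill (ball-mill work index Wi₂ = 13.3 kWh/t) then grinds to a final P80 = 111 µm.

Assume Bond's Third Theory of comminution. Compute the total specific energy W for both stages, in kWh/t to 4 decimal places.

W = 11.2543 kWh/t

W_Bond = 10·Wi·(1/√P₈₀ − 1/√F₈₀)
Stage 1 (17949→1240 µm, Wi₁=11.5): W₁ = 10·11.5·(0.028398 − 0.007464) = 2.4074 kWh/t
Stage 2 (1240→111 µm, Wi₂=13.3): W₂ = 10·13.3·(0.094916 − 0.028398) = 8.8469 kWh/t
W = W₁ + W₂ = 2.4074 + 8.8469 = 11.2543 kWh/t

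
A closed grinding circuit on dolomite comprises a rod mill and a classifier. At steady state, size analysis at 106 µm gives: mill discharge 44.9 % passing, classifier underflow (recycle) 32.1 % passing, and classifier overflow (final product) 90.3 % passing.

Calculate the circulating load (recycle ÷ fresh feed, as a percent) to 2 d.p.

CL = 354.69 %

Let r = R/F. Size balance at 106 µm:
Fd + Rd = Ru + Fo ⇒ R/F = (o−d)/(d−u)
r = (90.3 − 44.9)/(44.9 − 32.1) = 45.4/12.8 = 3.5469
CL = 100·r = 354.69 %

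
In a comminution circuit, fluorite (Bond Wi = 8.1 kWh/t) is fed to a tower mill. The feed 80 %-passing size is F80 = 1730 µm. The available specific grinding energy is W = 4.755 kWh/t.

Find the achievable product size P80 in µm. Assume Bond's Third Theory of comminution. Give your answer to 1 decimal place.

Bond:  W = 10 Wi (1/√P − 1/√F)
⇒ 1/√P80 = W/(10 Wi) + 1/√F80
  = 4.7550/(10·8.1) + 1/√1730 = 0.058704 + 0.024042 = 0.082746
P80 = (1/0.082746)² = 12.0852² = 146.05 µm

P80 = 146.1 µm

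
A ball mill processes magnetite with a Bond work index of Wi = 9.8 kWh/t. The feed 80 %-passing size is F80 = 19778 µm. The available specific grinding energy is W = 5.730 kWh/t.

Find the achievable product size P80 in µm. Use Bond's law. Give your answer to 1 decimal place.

Bond: W = 10·Wi·(1/√P80 − 1/√F80)
⇒ 1/√P80 = W/(10 Wi) + 1/√F80
  = 5.7300/(10·9.8) + 1/√19778 = 0.058469 + 0.007111 = 0.065580
P80 = (1/0.065580)² = 15.2485² = 232.52 µm

P80 = 232.5 µm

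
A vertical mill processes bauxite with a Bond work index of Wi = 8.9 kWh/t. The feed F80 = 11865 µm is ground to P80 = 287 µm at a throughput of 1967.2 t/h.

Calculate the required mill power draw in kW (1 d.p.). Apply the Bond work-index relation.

W = 10·Wi·[P80^(−½) − F80^(−½)]
W = 10·8.9·(1/√287 − 1/√11865) = 10·8.9·(0.049848) = 4.4364 kWh/t
P_mill = W·ṁ = 4.4364·1967.2 = 8727.4 kW

P = 8727.4 kW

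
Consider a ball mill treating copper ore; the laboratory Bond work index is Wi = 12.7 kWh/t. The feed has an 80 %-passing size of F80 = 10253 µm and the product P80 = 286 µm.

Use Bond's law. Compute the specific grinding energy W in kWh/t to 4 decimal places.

W = 6.2554 kWh/t

W = 10 Wi / √P80 − 10 Wi / √F80
1/√286 = 0.059131;  1/√10253 = 0.009876
W = 10·12.7·(0.059131 − 0.009876) = 6.2554 kWh/t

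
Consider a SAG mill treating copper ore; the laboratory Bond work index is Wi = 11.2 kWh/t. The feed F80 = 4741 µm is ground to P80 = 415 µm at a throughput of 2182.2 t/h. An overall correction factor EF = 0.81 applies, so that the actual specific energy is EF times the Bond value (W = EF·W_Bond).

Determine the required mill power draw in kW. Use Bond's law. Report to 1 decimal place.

P = 6842.8 kW

W = 10 Wi (P80^-0.5 − F80^-0.5)
W = 10·11.2·(1/√415 − 1/√4741) = 10·11.2·(0.034565) = 3.8713 kWh/t
Corrected W = EF·W_Bond = 0.81·3.8713 = 3.1357 kWh/t
P_mill = W·ṁ = 3.1357·2182.2 = 6842.8 kW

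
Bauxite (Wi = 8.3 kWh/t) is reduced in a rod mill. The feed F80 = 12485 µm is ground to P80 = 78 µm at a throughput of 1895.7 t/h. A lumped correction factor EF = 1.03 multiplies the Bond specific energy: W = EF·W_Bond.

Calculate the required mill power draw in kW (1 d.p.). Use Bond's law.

W = 10·Wi·(P80^(-½) − F80^(-½))
W = 10·8.3·(1/√78 − 1/√12485) = 10·8.3·(0.104278) = 8.6551 kWh/t
Corrected W = EF·W_Bond = 1.03·8.6551 = 8.9147 kWh/t
Power = W × throughput = 8.9147 kWh/t × 1895.7 t/h = 16899.7 kW

P = 16899.7 kW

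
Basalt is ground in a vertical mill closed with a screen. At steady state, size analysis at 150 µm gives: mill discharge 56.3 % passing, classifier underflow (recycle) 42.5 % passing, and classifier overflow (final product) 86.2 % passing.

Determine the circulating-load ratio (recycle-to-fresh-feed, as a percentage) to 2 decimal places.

Two-product formula at 150 µm:
r = (o − d)/(d − u)
r = (86.2 − 56.3)/(56.3 − 42.5) = 29.9/13.8 = 2.1667
CL = 100·r = 216.67 %

CL = 216.67 %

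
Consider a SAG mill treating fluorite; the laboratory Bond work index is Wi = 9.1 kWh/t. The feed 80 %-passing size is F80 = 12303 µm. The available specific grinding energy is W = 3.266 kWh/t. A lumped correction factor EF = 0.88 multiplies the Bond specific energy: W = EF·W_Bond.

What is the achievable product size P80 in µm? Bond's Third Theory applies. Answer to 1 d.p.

W_Bond = 10·Wi·(1/√P₈₀ − 1/√F₈₀)
W_Bond = W / EF = 3.266 / 0.88 = 3.7114 kWh/t
⇒ 1/√P80 = W_Bond/(10 Wi) + 1/√F80
  = 3.7114/(10·9.1) + 1/√12303 = 0.040784 + 0.009016 = 0.049800
P80 = (1/0.049800)² = 20.0804² = 403.22 µm

P80 = 403.2 µm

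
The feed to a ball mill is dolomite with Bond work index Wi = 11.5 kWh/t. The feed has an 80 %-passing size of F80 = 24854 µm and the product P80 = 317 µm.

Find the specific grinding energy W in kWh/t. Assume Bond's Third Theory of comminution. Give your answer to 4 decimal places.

W = 5.7296 kWh/t

Bond:  W = 10 Wi (1/√P − 1/√F)
1/√317 = 0.056166;  1/√24854 = 0.006343
W = 10·11.5·(0.056166 − 0.006343) = 5.7296 kWh/t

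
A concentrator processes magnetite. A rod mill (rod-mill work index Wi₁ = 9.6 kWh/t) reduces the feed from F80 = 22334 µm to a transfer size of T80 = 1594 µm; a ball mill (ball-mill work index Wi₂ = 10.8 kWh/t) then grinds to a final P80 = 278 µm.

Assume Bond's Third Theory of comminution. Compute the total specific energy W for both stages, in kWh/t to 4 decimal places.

W = 5.5345 kWh/t

Bond:  W = 10 Wi (1/√P − 1/√F)
Stage 1 (22334→1594 µm, Wi₁=9.6): W₁ = 10·9.6·(0.025047 − 0.006691) = 1.7621 kWh/t
Stage 2 (1594→278 µm, Wi₂=10.8): W₂ = 10·10.8·(0.059976 − 0.025047) = 3.7723 kWh/t
W = W₁ + W₂ = 1.7621 + 3.7723 = 5.5345 kWh/t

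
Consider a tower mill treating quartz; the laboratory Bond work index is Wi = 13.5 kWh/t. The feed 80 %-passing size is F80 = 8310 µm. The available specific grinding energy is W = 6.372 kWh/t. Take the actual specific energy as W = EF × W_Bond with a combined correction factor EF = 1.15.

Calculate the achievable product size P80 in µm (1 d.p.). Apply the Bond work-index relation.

W = 10·Wi·[P80^(−½) − F80^(−½)]
W_Bond = W / EF = 6.372 / 1.15 = 5.5409 kWh/t
P80^-0.5 = F80^-0.5 + W_Bond/(10 Wi)
  = 5.5409/(10·13.5) + 1/√8310 = 0.041043 + 0.010970 = 0.052013
P80 = (1/0.052013)² = 19.2259² = 369.63 µm

P80 = 369.6 µm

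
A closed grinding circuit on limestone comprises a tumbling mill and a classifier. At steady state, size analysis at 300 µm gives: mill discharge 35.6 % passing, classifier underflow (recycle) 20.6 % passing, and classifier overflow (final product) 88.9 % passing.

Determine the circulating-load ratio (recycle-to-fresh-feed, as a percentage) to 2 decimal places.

Mass balance on the −300 µm fraction:
(1+r)·d = r·u + o ⇒ r = (o−d)/(d−u)
r = (88.9 − 35.6)/(35.6 − 20.6) = 53.3/15.0 = 3.5533
CL = 100·r = 355.33 %

CL = 355.33 %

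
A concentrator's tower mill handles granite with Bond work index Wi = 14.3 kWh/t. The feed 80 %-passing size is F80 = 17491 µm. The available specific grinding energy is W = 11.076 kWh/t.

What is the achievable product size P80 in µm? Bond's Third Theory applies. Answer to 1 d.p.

W = 10·Wi·(P80^(-½) − F80^(-½))
⇒ 1/√P80 = W/(10 Wi) + 1/√F80
  = 11.0760/(10·14.3) + 1/√17491 = 0.077455 + 0.007561 = 0.085016
P80 = (1/0.085016)² = 11.7625² = 138.36 µm

P80 = 138.4 µm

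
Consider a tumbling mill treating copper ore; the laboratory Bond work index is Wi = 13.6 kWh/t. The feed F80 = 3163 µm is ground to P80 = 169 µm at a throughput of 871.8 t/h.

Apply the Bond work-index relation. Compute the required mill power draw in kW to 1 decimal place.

P = 7012.2 kW

W = 10 Wi (P80^-0.5 − F80^-0.5)
W = 10·13.6·(1/√169 − 1/√3163) = 10·13.6·(0.059142) = 8.0434 kWh/t
Power = W × throughput = 8.0434 kWh/t × 871.8 t/h = 7012.2 kW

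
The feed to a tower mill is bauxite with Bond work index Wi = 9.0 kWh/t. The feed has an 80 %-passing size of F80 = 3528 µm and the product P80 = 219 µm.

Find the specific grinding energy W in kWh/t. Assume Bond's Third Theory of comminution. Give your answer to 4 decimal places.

W = 10·Wi·(P80^(-½) − F80^(-½))
1/√219 = 0.067574;  1/√3528 = 0.016836
W = 10·9.0·(0.067574 − 0.016836) = 4.5664 kWh/t

W = 4.5664 kWh/t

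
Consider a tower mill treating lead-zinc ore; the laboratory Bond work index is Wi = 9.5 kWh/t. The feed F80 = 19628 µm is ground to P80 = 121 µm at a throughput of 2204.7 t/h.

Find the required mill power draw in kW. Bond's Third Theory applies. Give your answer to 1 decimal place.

P = 17545.6 kW

W = 10·Wi·[P80^(−½) − F80^(−½)]
W = 10·9.5·(1/√121 − 1/√19628) = 10·9.5·(0.083771) = 7.9583 kWh/t
P_mill = W·ṁ = 7.9583·2204.7 = 17545.6 kW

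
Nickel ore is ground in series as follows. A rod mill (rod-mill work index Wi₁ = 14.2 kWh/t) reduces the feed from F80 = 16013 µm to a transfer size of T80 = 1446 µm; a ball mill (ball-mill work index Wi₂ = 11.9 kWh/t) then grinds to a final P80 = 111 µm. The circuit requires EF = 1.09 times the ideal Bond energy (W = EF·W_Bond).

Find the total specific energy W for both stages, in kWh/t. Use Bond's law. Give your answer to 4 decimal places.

W_Bond = 10·Wi·(1/√P₈₀ − 1/√F₈₀)
Stage 1 (16013→1446 µm, Wi₁=14.2): W₁ = 10·14.2·(0.026298 − 0.007902) = 2.6121 kWh/t
Stage 2 (1446→111 µm, Wi₂=11.9): W₂ = 10·11.9·(0.094916 − 0.026298) = 8.1656 kWh/t
W = W₁ + W₂ = 2.6121 + 8.1656 = 10.7777 kWh/t
Corrected W = EF·W_Bond = 1.09·10.7777 = 11.7477 kWh/t

W = 11.7477 kWh/t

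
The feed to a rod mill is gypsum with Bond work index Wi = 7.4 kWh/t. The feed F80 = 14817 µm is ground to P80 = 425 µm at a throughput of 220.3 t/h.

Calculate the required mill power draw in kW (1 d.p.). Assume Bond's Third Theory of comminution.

P = 656.8 kW

W = 10 Wi (P80^-0.5 − F80^-0.5)
W = 10·7.4·(1/√425 − 1/√14817) = 10·7.4·(0.040292) = 2.9816 kWh/t
Power = W × throughput = 2.9816 kWh/t × 220.3 t/h = 656.8 kW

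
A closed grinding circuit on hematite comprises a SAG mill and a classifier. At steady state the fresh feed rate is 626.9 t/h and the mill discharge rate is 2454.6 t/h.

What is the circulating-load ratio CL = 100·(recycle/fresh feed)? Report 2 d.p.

M = F + R at steady state, so:
R = M − F = 2454.6 − 626.9 = 1827.7 t/h
CL = 100·R/F = 100·1827.7/626.9 = 291.55 %

CL = 291.55 %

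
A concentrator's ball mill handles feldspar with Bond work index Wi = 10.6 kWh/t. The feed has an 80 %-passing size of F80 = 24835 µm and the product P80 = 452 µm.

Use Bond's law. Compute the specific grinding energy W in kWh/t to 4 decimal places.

W = 4.3132 kWh/t

W_Bond = 10·Wi·(1/√P₈₀ − 1/√F₈₀)
1/√452 = 0.047036;  1/√24835 = 0.006346
W = 10·10.6·(0.047036 − 0.006346) = 4.3132 kWh/t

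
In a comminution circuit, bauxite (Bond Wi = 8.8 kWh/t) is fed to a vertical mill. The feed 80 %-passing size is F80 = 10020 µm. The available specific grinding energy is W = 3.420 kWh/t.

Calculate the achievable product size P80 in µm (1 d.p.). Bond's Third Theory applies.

W = 10·Wi·[P80^(−½) − F80^(−½)]
1/√P80 = 1/√F80 + W/(10·Wi)
  = 3.4200/(10·8.8) + 1/√10020 = 0.038864 + 0.009990 = 0.048854
P80 = (1/0.048854)² = 20.4693² = 418.99 µm

P80 = 419.0 µm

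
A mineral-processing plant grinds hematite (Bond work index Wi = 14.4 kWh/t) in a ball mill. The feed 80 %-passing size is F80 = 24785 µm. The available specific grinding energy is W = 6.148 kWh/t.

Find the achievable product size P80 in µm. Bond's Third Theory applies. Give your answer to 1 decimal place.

W = 10·Wi·(P80^(-½) − F80^(-½))
P80^-0.5 = F80^-0.5 + W/(10 Wi)
  = 6.1480/(10·14.4) + 1/√24785 = 0.042694 + 0.006352 = 0.049046
P80 = (1/0.049046)² = 20.3889² = 415.71 µm

P80 = 415.7 µm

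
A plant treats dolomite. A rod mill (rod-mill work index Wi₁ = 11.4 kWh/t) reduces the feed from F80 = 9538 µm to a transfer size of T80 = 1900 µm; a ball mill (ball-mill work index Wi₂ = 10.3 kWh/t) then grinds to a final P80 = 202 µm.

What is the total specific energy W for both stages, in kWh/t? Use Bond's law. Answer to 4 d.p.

W = 10 Wi / √P80 − 10 Wi / √F80
Stage 1 (9538→1900 µm, Wi₁=11.4): W₁ = 10·11.4·(0.022942 − 0.010239) = 1.4481 kWh/t
Stage 2 (1900→202 µm, Wi₂=10.3): W₂ = 10·10.3·(0.070360 − 0.022942) = 4.8841 kWh/t
W = W₁ + W₂ = 1.4481 + 4.8841 = 6.3321 kWh/t

W = 6.3321 kWh/t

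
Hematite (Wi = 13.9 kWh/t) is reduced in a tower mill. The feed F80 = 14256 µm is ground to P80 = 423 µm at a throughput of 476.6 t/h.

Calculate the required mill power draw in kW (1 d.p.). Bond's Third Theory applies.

W_Bond = 10·Wi·(1/√P₈₀ − 1/√F₈₀)
W = 10·13.9·(1/√423 − 1/√14256) = 10·13.9·(0.040246) = 5.5942 kWh/t
P = W·T = 5.5942·476.6 = 2666.2 kW

P = 2666.2 kW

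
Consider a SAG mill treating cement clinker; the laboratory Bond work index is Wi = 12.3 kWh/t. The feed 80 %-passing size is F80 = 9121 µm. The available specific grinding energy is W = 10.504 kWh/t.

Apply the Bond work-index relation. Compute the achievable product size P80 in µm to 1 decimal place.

P80 = 108.8 µm

W = 10·Wi·(P80^(-½) − F80^(-½))
1/√P80 = 1/√F80 + W/(10·Wi)
  = 10.5040/(10·12.3) + 1/√9121 = 0.085398 + 0.010471 = 0.095869
P80 = (1/0.095869)² = 10.4309² = 108.80 µm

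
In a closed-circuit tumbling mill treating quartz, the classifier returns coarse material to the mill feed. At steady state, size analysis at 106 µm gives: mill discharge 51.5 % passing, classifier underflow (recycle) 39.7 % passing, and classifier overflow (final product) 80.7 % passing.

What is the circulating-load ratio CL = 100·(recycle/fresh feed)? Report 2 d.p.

Let r = R/F. Size balance at 106 µm:
r = (o − d)/(d − u)
r = (80.7 − 51.5)/(51.5 − 39.7) = 29.2/11.8 = 2.4746
CL = 100·r = 247.46 %

CL = 247.46 %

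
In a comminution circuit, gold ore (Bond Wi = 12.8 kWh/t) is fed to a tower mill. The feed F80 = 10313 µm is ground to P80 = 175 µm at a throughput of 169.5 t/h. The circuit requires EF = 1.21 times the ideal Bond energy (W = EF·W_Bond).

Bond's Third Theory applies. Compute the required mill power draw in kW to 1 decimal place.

P = 1726.0 kW

W_Bond = 10·Wi·(1/√P₈₀ − 1/√F₈₀)
W = 10·12.8·(1/√175 − 1/√10313) = 10·12.8·(0.065746) = 8.4155 kWh/t
With EF = 1.21: W = 8.4155·1.21 = 10.1827 kWh/t
P_mill = W·ṁ = 10.1827·169.5 = 1726.0 kW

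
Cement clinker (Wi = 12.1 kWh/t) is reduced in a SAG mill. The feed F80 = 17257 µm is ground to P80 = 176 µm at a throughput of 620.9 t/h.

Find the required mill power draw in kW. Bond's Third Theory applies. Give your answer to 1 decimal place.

W = 10·Wi·(P80^(-½) − F80^(-½))
W = 10·12.1·(1/√176 − 1/√17257) = 10·12.1·(0.067766) = 8.1996 kWh/t
P = W·T = 8.1996·620.9 = 5091.1 kW

P = 5091.1 kW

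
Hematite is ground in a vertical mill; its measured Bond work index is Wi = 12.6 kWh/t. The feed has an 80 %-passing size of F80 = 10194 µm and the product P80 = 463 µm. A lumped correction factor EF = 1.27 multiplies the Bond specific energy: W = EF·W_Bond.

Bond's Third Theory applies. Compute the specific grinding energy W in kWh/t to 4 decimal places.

W = 5.8519 kWh/t

W = 10 Wi (1/√P80 − 1/√F80)  [Bond]
1/√463 = 0.046474;  1/√10194 = 0.009904
W = 10·12.6·(0.046474 − 0.009904) = 4.6078 kWh/t
With EF = 1.27: W = 4.6078·1.27 = 5.8519 kWh/t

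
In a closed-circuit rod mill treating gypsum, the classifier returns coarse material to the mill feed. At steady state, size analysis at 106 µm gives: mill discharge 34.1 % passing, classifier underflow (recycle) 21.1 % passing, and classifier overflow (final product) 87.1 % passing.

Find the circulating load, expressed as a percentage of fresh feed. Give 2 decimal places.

CL = 407.69 %

Mass balance on the −106 µm fraction:
r = (o − d)/(d − u)
r = (87.1 − 34.1)/(34.1 − 21.1) = 53.0/13.0 = 4.0769
CL = 100·r = 407.69 %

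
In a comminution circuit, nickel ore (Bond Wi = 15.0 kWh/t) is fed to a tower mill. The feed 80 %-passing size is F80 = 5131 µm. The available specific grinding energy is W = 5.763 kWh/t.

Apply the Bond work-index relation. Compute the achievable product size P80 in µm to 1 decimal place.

W = 10 Wi / √P80 − 10 Wi / √F80
1/√P80 = 1/√F80 + W/(10·Wi)
  = 5.7630/(10·15.0) + 1/√5131 = 0.038420 + 0.013960 = 0.052380
P80 = (1/0.052380)² = 19.0911² = 364.47 µm

P80 = 364.5 µm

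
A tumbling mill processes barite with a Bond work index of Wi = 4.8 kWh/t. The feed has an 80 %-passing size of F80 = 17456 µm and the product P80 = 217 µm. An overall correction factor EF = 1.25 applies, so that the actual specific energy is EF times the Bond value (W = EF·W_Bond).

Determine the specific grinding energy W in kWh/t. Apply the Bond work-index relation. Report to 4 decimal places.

W = 10 Wi / √P80 − 10 Wi / √F80
1/√217 = 0.067884;  1/√17456 = 0.007569
W = 10·4.8·(0.067884 − 0.007569) = 2.8951 kWh/t
W_actual = 1.25 × 2.8951 = 3.6189 kWh/t

W = 3.6189 kWh/t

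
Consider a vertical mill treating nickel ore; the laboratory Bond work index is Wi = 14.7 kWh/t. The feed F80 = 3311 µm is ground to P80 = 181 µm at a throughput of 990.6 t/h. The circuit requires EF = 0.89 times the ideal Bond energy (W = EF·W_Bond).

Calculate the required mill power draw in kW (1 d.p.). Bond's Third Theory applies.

W = 10·Wi·(P80^(-½) − F80^(-½))
W = 10·14.7·(1/√181 − 1/√3311) = 10·14.7·(0.056951) = 8.3717 kWh/t
Corrected W = EF·W_Bond = 0.89·8.3717 = 7.4508 kWh/t
Power = W × throughput = 7.4508 kWh/t × 990.6 t/h = 7380.8 kW

P = 7380.8 kW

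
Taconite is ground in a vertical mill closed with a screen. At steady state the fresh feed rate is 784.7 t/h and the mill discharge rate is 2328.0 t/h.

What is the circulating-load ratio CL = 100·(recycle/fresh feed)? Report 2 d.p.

CL = 196.67 %

Mill node: discharge = fresh + recycle.
R = M − F = 2328.0 − 784.7 = 1543.3 t/h
CL = 100·R/F = 100·1543.3/784.7 = 196.67 %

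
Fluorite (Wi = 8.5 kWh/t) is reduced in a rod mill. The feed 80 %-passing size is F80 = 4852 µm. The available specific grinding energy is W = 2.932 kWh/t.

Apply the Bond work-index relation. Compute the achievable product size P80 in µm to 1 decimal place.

W = 10 Wi (P80^-0.5 − F80^-0.5)
⇒ 1/√P80 = W/(10·Wi) + 1/√F80
  = 2.9320/(10·8.5) + 1/√4852 = 0.034494 + 0.014356 = 0.048850
P80 = (1/0.048850)² = 20.4707² = 419.05 µm

P80 = 419.0 µm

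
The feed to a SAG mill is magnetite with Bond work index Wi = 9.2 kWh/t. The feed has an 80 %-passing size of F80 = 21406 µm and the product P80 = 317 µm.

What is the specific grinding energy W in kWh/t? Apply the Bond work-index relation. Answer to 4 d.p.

W = 4.5384 kWh/t

W = 10·Wi·(P80^(-½) − F80^(-½))
1/√317 = 0.056166;  1/√21406 = 0.006835
W = 10·9.2·(0.056166 − 0.006835) = 4.5384 kWh/t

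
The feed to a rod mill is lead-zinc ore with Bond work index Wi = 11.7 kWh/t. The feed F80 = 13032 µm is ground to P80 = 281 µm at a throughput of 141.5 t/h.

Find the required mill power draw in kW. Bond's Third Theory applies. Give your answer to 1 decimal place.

P = 842.6 kW

W = 10·Wi·(P80^(-½) − F80^(-½))
W = 10·11.7·(1/√281 − 1/√13032) = 10·11.7·(0.050895) = 5.9547 kWh/t
P_mill = W·ṁ = 5.9547·141.5 = 842.6 kW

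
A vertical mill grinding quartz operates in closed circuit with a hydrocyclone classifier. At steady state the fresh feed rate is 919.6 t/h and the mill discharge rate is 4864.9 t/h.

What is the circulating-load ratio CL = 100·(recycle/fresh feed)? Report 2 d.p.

Steady state: M = F + R.
R = M − F = 4864.9 − 919.6 = 3945.3 t/h
CL = 100·R/F = 100·3945.3/919.6 = 429.02 %

CL = 429.02 %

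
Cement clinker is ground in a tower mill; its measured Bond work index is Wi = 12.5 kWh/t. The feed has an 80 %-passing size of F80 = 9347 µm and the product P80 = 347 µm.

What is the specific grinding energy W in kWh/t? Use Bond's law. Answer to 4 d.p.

W = 5.4174 kWh/t

W = 10·Wi·[P80^(−½) − F80^(−½)]
1/√347 = 0.053683;  1/√9347 = 0.010343
W = 10·12.5·(0.053683 − 0.010343) = 5.4174 kWh/t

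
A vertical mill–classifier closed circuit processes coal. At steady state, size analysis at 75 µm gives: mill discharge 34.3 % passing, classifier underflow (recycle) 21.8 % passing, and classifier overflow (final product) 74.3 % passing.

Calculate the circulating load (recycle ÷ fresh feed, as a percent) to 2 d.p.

Two-product formula at 75 µm:
Fd + Rd = Ru + Fo ⇒ R/F = (o−d)/(d−u)
r = (74.3 − 34.3)/(34.3 − 21.8) = 40.0/12.5 = 3.2000
CL = 100·r = 320.00 %

CL = 320.00 %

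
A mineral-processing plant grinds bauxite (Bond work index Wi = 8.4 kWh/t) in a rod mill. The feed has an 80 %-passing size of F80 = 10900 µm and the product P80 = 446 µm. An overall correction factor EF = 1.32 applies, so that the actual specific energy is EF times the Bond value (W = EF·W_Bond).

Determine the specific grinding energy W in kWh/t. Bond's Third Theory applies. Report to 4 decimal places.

Bond:  W = 10 Wi (1/√P − 1/√F)
1/√446 = 0.047351;  1/√10900 = 0.009578
W = 10·8.4·(0.047351 − 0.009578) = 3.1729 kWh/t
With EF = 1.32: W = 3.1729·1.32 = 4.1883 kWh/t

W = 4.1883 kWh/t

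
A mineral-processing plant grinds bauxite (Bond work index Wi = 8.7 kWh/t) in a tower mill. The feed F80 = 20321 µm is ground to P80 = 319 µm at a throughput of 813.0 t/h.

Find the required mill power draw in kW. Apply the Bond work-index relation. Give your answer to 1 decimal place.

W = 10 Wi / √P80 − 10 Wi / √F80
W = 10·8.7·(1/√319 − 1/√20321) = 10·8.7·(0.048974) = 4.2608 kWh/t
P = W·T = 4.2608·813.0 = 3464.0 kW

P = 3464.0 kW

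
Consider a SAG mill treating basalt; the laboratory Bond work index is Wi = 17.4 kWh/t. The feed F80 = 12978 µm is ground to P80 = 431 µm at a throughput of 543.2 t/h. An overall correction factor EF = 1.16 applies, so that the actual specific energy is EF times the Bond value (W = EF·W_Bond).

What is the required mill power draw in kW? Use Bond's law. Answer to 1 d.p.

P = 4318.7 kW

W = 10·Wi·[P80^(−½) − F80^(−½)]
W = 10·17.4·(1/√431 − 1/√12978) = 10·17.4·(0.039390) = 6.8539 kWh/t
W_actual = 1.16 × 6.8539 = 7.9505 kWh/t
Mill draw = 7.9505 × 543.2 = 4318.7 kW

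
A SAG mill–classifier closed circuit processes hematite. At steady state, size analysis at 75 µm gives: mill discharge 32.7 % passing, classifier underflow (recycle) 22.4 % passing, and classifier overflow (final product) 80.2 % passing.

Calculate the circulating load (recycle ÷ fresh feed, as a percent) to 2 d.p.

Balance %-passing 75 µm (r = R/F):
(1+r)d = ru + o → r = (o−d)/(d−u)
r = (80.2 − 32.7)/(32.7 − 22.4) = 47.5/10.3 = 4.6117
CL = 100·r = 461.17 %

CL = 461.17 %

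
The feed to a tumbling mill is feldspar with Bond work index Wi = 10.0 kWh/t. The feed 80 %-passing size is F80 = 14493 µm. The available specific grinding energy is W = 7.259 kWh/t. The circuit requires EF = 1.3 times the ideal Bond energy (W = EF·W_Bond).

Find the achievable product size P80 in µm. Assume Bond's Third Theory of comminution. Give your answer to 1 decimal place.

P80 = 243.0 µm

W = 10·Wi·[P80^(−½) − F80^(−½)]
W_Bond = W / EF = 7.259 / 1.3 = 5.5838 kWh/t
P80^(−½) = W_Bond/(10 Wi) + F80^(−½)
  = 5.5838/(10·10.0) + 1/√14493 = 0.055838 + 0.008307 = 0.064145
P80 = (1/0.064145)² = 15.5897² = 243.04 µm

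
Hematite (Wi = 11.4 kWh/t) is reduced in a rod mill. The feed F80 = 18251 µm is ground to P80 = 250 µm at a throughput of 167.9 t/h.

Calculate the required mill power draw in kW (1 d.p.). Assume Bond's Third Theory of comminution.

P = 1068.9 kW

W = 10·Wi·[P80^(−½) − F80^(−½)]
W = 10·11.4·(1/√250 − 1/√18251) = 10·11.4·(0.055843) = 6.3662 kWh/t
Power = W × throughput = 6.3662 kWh/t × 167.9 t/h = 1068.9 kW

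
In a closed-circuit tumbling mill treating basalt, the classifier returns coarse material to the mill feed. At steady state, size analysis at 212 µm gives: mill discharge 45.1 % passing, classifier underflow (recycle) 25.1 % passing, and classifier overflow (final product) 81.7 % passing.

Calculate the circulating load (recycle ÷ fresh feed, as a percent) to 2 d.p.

CL = 183.00 %

Two-product formula at 212 µm:
Fd + Rd = Ru + Fo ⇒ R/F = (o−d)/(d−u)
r = (81.7 − 45.1)/(45.1 − 25.1) = 36.6/20.0 = 1.8300
CL = 100·r = 183.00 %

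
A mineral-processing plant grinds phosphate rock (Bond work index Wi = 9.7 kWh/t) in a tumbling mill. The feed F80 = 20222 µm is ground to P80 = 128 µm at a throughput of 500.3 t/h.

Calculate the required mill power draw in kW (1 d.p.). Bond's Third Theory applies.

W_Bond = 10·Wi·(1/√P₈₀ − 1/√F₈₀)
W = 10·9.7·(1/√128 − 1/√20222) = 10·9.7·(0.081356) = 7.8916 kWh/t
P = W·T = 7.8916·500.3 = 3948.1 kW

P = 3948.1 kW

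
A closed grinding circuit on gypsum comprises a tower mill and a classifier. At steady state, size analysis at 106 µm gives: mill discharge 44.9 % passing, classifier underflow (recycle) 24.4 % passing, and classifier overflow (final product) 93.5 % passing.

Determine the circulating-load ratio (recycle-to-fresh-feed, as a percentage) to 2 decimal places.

CL = 237.07 %

Let r = R/F. Size balance at 106 µm:
Fd + Rd = Ru + Fo ⇒ R/F = (o−d)/(d−u)
r = (93.5 − 44.9)/(44.9 − 24.4) = 48.6/20.5 = 2.3707
CL = 100·r = 237.07 %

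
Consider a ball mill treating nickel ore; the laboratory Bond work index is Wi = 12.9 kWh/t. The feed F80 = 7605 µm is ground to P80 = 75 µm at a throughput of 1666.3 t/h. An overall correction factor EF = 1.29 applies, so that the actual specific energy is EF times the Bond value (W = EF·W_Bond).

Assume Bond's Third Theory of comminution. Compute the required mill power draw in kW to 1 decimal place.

W = 10 Wi (P80^-0.5 − F80^-0.5)
W = 10·12.9·(1/√75 − 1/√7605) = 10·12.9·(0.104003) = 13.4164 kWh/t
With EF = 1.29: W = 13.4164·1.29 = 17.3071 kWh/t
Power = W × throughput = 17.3071 kWh/t × 1666.3 t/h = 28838.9 kW

P = 28838.9 kW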